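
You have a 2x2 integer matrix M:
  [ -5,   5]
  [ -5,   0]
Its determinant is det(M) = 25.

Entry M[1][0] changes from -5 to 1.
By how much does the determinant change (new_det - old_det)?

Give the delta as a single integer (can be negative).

Answer: -30

Derivation:
Cofactor C_10 = -5
Entry delta = 1 - -5 = 6
Det delta = entry_delta * cofactor = 6 * -5 = -30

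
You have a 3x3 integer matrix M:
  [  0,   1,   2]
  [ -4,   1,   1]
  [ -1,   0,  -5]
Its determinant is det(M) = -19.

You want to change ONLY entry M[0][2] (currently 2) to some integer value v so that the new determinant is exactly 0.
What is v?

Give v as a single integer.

det is linear in entry M[0][2]: det = old_det + (v - 2) * C_02
Cofactor C_02 = 1
Want det = 0: -19 + (v - 2) * 1 = 0
  (v - 2) = 19 / 1 = 19
  v = 2 + (19) = 21

Answer: 21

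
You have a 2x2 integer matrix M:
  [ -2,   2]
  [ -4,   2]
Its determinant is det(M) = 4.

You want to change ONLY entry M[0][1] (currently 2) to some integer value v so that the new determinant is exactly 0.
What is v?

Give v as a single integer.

det is linear in entry M[0][1]: det = old_det + (v - 2) * C_01
Cofactor C_01 = 4
Want det = 0: 4 + (v - 2) * 4 = 0
  (v - 2) = -4 / 4 = -1
  v = 2 + (-1) = 1

Answer: 1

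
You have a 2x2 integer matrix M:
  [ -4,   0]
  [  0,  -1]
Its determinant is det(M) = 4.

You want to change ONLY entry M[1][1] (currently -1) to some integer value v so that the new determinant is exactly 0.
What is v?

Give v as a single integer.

Answer: 0

Derivation:
det is linear in entry M[1][1]: det = old_det + (v - -1) * C_11
Cofactor C_11 = -4
Want det = 0: 4 + (v - -1) * -4 = 0
  (v - -1) = -4 / -4 = 1
  v = -1 + (1) = 0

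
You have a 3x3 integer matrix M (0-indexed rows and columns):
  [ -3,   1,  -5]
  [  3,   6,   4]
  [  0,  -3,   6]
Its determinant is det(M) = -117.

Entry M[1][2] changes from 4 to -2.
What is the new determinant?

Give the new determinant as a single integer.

det is linear in row 1: changing M[1][2] by delta changes det by delta * cofactor(1,2).
Cofactor C_12 = (-1)^(1+2) * minor(1,2) = -9
Entry delta = -2 - 4 = -6
Det delta = -6 * -9 = 54
New det = -117 + 54 = -63

Answer: -63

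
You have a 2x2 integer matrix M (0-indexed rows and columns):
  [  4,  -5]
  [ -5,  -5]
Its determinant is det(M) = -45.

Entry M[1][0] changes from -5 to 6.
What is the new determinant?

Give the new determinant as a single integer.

Answer: 10

Derivation:
det is linear in row 1: changing M[1][0] by delta changes det by delta * cofactor(1,0).
Cofactor C_10 = (-1)^(1+0) * minor(1,0) = 5
Entry delta = 6 - -5 = 11
Det delta = 11 * 5 = 55
New det = -45 + 55 = 10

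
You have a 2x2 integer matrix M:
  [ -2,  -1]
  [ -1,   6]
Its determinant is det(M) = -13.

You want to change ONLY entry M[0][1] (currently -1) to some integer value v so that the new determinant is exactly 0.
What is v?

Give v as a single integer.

det is linear in entry M[0][1]: det = old_det + (v - -1) * C_01
Cofactor C_01 = 1
Want det = 0: -13 + (v - -1) * 1 = 0
  (v - -1) = 13 / 1 = 13
  v = -1 + (13) = 12

Answer: 12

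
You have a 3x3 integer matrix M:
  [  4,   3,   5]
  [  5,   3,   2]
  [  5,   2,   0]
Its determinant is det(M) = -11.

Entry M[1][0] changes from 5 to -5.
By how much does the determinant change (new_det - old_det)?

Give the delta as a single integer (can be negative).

Cofactor C_10 = 10
Entry delta = -5 - 5 = -10
Det delta = entry_delta * cofactor = -10 * 10 = -100

Answer: -100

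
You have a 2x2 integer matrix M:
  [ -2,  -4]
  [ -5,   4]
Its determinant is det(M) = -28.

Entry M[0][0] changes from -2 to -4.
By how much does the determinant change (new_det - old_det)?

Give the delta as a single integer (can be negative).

Answer: -8

Derivation:
Cofactor C_00 = 4
Entry delta = -4 - -2 = -2
Det delta = entry_delta * cofactor = -2 * 4 = -8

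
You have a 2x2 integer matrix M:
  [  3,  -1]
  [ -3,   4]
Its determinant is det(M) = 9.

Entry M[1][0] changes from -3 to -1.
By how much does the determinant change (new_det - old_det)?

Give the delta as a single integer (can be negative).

Answer: 2

Derivation:
Cofactor C_10 = 1
Entry delta = -1 - -3 = 2
Det delta = entry_delta * cofactor = 2 * 1 = 2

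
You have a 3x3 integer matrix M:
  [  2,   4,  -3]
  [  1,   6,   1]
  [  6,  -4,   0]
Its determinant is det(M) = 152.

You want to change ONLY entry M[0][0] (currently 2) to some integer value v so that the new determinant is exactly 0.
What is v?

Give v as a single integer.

Answer: -36

Derivation:
det is linear in entry M[0][0]: det = old_det + (v - 2) * C_00
Cofactor C_00 = 4
Want det = 0: 152 + (v - 2) * 4 = 0
  (v - 2) = -152 / 4 = -38
  v = 2 + (-38) = -36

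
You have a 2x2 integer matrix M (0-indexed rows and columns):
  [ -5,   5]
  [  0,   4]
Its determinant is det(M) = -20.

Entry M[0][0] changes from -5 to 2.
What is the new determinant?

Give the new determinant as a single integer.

Answer: 8

Derivation:
det is linear in row 0: changing M[0][0] by delta changes det by delta * cofactor(0,0).
Cofactor C_00 = (-1)^(0+0) * minor(0,0) = 4
Entry delta = 2 - -5 = 7
Det delta = 7 * 4 = 28
New det = -20 + 28 = 8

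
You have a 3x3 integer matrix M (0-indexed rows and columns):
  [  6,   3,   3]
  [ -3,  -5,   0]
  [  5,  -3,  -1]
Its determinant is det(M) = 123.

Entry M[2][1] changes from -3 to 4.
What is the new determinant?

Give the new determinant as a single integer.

det is linear in row 2: changing M[2][1] by delta changes det by delta * cofactor(2,1).
Cofactor C_21 = (-1)^(2+1) * minor(2,1) = -9
Entry delta = 4 - -3 = 7
Det delta = 7 * -9 = -63
New det = 123 + -63 = 60

Answer: 60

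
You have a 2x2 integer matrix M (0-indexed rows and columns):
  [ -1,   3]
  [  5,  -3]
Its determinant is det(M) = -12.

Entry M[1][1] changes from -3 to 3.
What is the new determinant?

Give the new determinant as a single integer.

Answer: -18

Derivation:
det is linear in row 1: changing M[1][1] by delta changes det by delta * cofactor(1,1).
Cofactor C_11 = (-1)^(1+1) * minor(1,1) = -1
Entry delta = 3 - -3 = 6
Det delta = 6 * -1 = -6
New det = -12 + -6 = -18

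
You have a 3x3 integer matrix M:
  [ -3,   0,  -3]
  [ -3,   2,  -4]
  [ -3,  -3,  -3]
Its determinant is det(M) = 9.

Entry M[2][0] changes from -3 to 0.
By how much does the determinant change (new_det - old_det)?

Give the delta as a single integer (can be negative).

Cofactor C_20 = 6
Entry delta = 0 - -3 = 3
Det delta = entry_delta * cofactor = 3 * 6 = 18

Answer: 18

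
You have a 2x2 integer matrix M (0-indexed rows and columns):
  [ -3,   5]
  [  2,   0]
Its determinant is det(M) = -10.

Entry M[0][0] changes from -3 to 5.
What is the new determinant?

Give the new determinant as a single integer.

Answer: -10

Derivation:
det is linear in row 0: changing M[0][0] by delta changes det by delta * cofactor(0,0).
Cofactor C_00 = (-1)^(0+0) * minor(0,0) = 0
Entry delta = 5 - -3 = 8
Det delta = 8 * 0 = 0
New det = -10 + 0 = -10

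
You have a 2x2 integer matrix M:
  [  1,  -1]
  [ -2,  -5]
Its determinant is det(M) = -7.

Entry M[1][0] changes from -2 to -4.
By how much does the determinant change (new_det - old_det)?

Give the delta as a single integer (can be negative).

Answer: -2

Derivation:
Cofactor C_10 = 1
Entry delta = -4 - -2 = -2
Det delta = entry_delta * cofactor = -2 * 1 = -2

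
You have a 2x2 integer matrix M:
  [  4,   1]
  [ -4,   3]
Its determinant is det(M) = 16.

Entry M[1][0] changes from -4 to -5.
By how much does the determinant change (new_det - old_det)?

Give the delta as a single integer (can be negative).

Cofactor C_10 = -1
Entry delta = -5 - -4 = -1
Det delta = entry_delta * cofactor = -1 * -1 = 1

Answer: 1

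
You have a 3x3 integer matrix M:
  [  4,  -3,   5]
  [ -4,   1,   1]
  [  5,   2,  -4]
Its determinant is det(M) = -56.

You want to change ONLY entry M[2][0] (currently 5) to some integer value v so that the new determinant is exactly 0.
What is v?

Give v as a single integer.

Answer: -2

Derivation:
det is linear in entry M[2][0]: det = old_det + (v - 5) * C_20
Cofactor C_20 = -8
Want det = 0: -56 + (v - 5) * -8 = 0
  (v - 5) = 56 / -8 = -7
  v = 5 + (-7) = -2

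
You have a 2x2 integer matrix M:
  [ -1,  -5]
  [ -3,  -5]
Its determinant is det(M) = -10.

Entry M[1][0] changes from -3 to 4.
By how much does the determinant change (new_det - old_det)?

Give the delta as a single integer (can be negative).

Cofactor C_10 = 5
Entry delta = 4 - -3 = 7
Det delta = entry_delta * cofactor = 7 * 5 = 35

Answer: 35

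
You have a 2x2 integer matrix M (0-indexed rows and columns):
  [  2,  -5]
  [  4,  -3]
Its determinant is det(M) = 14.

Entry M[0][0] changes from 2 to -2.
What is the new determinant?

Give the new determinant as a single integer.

det is linear in row 0: changing M[0][0] by delta changes det by delta * cofactor(0,0).
Cofactor C_00 = (-1)^(0+0) * minor(0,0) = -3
Entry delta = -2 - 2 = -4
Det delta = -4 * -3 = 12
New det = 14 + 12 = 26

Answer: 26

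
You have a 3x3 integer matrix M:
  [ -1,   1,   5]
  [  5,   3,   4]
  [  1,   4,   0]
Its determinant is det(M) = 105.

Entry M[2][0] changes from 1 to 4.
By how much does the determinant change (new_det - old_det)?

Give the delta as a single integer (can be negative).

Answer: -33

Derivation:
Cofactor C_20 = -11
Entry delta = 4 - 1 = 3
Det delta = entry_delta * cofactor = 3 * -11 = -33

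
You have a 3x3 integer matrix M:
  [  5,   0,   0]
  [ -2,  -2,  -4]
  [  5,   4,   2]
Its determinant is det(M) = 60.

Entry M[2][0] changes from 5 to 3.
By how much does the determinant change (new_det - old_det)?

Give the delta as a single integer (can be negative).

Cofactor C_20 = 0
Entry delta = 3 - 5 = -2
Det delta = entry_delta * cofactor = -2 * 0 = 0

Answer: 0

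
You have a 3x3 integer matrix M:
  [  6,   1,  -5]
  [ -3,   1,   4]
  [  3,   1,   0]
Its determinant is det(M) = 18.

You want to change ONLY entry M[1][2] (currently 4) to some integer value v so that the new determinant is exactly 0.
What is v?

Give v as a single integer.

Answer: 10

Derivation:
det is linear in entry M[1][2]: det = old_det + (v - 4) * C_12
Cofactor C_12 = -3
Want det = 0: 18 + (v - 4) * -3 = 0
  (v - 4) = -18 / -3 = 6
  v = 4 + (6) = 10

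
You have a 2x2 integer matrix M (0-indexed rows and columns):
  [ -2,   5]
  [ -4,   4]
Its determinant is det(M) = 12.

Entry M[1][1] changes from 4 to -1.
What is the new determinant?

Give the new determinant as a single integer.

Answer: 22

Derivation:
det is linear in row 1: changing M[1][1] by delta changes det by delta * cofactor(1,1).
Cofactor C_11 = (-1)^(1+1) * minor(1,1) = -2
Entry delta = -1 - 4 = -5
Det delta = -5 * -2 = 10
New det = 12 + 10 = 22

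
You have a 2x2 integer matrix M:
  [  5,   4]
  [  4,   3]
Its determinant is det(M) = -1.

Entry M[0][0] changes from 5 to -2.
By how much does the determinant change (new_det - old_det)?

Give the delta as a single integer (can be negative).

Cofactor C_00 = 3
Entry delta = -2 - 5 = -7
Det delta = entry_delta * cofactor = -7 * 3 = -21

Answer: -21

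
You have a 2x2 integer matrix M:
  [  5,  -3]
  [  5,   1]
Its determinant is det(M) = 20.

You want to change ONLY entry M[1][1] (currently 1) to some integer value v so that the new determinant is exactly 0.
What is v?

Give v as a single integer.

det is linear in entry M[1][1]: det = old_det + (v - 1) * C_11
Cofactor C_11 = 5
Want det = 0: 20 + (v - 1) * 5 = 0
  (v - 1) = -20 / 5 = -4
  v = 1 + (-4) = -3

Answer: -3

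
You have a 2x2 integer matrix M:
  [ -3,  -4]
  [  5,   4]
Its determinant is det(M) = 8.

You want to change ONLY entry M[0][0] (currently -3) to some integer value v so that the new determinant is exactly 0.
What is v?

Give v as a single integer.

Answer: -5

Derivation:
det is linear in entry M[0][0]: det = old_det + (v - -3) * C_00
Cofactor C_00 = 4
Want det = 0: 8 + (v - -3) * 4 = 0
  (v - -3) = -8 / 4 = -2
  v = -3 + (-2) = -5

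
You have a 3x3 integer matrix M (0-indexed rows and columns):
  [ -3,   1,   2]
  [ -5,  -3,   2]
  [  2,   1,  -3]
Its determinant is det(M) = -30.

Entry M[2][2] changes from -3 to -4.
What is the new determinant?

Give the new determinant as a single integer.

Answer: -44

Derivation:
det is linear in row 2: changing M[2][2] by delta changes det by delta * cofactor(2,2).
Cofactor C_22 = (-1)^(2+2) * minor(2,2) = 14
Entry delta = -4 - -3 = -1
Det delta = -1 * 14 = -14
New det = -30 + -14 = -44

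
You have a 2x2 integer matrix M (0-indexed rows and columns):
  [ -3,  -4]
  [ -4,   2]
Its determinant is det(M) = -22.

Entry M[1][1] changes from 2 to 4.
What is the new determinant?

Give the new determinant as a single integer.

det is linear in row 1: changing M[1][1] by delta changes det by delta * cofactor(1,1).
Cofactor C_11 = (-1)^(1+1) * minor(1,1) = -3
Entry delta = 4 - 2 = 2
Det delta = 2 * -3 = -6
New det = -22 + -6 = -28

Answer: -28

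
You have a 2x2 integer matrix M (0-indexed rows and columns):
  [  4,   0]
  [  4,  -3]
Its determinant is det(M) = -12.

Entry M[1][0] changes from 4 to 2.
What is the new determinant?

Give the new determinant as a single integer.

Answer: -12

Derivation:
det is linear in row 1: changing M[1][0] by delta changes det by delta * cofactor(1,0).
Cofactor C_10 = (-1)^(1+0) * minor(1,0) = 0
Entry delta = 2 - 4 = -2
Det delta = -2 * 0 = 0
New det = -12 + 0 = -12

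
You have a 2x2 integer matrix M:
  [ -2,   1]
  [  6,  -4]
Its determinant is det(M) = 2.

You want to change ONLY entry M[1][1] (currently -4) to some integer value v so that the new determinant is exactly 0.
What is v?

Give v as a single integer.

Answer: -3

Derivation:
det is linear in entry M[1][1]: det = old_det + (v - -4) * C_11
Cofactor C_11 = -2
Want det = 0: 2 + (v - -4) * -2 = 0
  (v - -4) = -2 / -2 = 1
  v = -4 + (1) = -3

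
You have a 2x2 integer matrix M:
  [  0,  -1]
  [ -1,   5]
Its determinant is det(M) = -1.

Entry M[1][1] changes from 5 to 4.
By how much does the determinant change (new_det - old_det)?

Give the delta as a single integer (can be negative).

Cofactor C_11 = 0
Entry delta = 4 - 5 = -1
Det delta = entry_delta * cofactor = -1 * 0 = 0

Answer: 0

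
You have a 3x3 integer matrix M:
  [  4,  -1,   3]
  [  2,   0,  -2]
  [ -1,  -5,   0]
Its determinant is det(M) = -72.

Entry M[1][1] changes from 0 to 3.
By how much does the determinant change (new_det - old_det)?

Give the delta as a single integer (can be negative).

Answer: 9

Derivation:
Cofactor C_11 = 3
Entry delta = 3 - 0 = 3
Det delta = entry_delta * cofactor = 3 * 3 = 9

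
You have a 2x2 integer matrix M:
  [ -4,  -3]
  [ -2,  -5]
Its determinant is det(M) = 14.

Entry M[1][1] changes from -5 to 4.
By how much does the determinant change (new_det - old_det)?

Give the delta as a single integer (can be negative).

Cofactor C_11 = -4
Entry delta = 4 - -5 = 9
Det delta = entry_delta * cofactor = 9 * -4 = -36

Answer: -36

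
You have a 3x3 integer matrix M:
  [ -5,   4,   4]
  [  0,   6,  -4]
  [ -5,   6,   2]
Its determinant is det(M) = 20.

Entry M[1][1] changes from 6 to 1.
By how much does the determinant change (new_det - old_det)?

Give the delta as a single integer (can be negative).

Answer: -50

Derivation:
Cofactor C_11 = 10
Entry delta = 1 - 6 = -5
Det delta = entry_delta * cofactor = -5 * 10 = -50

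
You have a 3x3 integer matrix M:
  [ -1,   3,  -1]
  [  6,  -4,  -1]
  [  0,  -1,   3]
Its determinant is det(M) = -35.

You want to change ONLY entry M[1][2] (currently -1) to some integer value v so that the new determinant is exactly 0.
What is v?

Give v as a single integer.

det is linear in entry M[1][2]: det = old_det + (v - -1) * C_12
Cofactor C_12 = -1
Want det = 0: -35 + (v - -1) * -1 = 0
  (v - -1) = 35 / -1 = -35
  v = -1 + (-35) = -36

Answer: -36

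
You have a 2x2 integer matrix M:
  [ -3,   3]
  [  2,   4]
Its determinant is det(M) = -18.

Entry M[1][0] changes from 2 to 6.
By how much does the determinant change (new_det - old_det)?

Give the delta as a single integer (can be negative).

Cofactor C_10 = -3
Entry delta = 6 - 2 = 4
Det delta = entry_delta * cofactor = 4 * -3 = -12

Answer: -12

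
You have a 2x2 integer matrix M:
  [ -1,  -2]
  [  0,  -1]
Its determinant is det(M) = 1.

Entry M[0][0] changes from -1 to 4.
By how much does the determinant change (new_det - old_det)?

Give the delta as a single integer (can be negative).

Cofactor C_00 = -1
Entry delta = 4 - -1 = 5
Det delta = entry_delta * cofactor = 5 * -1 = -5

Answer: -5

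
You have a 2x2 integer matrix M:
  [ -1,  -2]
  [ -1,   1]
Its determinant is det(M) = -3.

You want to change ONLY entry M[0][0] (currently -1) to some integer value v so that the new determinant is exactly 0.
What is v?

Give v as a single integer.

Answer: 2

Derivation:
det is linear in entry M[0][0]: det = old_det + (v - -1) * C_00
Cofactor C_00 = 1
Want det = 0: -3 + (v - -1) * 1 = 0
  (v - -1) = 3 / 1 = 3
  v = -1 + (3) = 2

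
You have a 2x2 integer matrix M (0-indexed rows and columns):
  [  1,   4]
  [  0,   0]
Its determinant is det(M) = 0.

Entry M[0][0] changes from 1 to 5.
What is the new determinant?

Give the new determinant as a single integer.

det is linear in row 0: changing M[0][0] by delta changes det by delta * cofactor(0,0).
Cofactor C_00 = (-1)^(0+0) * minor(0,0) = 0
Entry delta = 5 - 1 = 4
Det delta = 4 * 0 = 0
New det = 0 + 0 = 0

Answer: 0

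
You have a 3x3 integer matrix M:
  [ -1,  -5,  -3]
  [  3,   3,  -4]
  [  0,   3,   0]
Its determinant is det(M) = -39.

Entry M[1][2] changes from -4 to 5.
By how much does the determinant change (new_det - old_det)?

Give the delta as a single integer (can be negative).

Cofactor C_12 = 3
Entry delta = 5 - -4 = 9
Det delta = entry_delta * cofactor = 9 * 3 = 27

Answer: 27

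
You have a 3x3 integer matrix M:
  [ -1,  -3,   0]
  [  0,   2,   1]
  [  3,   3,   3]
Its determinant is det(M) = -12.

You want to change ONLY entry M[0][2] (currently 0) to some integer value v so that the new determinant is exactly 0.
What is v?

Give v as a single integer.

Answer: -2

Derivation:
det is linear in entry M[0][2]: det = old_det + (v - 0) * C_02
Cofactor C_02 = -6
Want det = 0: -12 + (v - 0) * -6 = 0
  (v - 0) = 12 / -6 = -2
  v = 0 + (-2) = -2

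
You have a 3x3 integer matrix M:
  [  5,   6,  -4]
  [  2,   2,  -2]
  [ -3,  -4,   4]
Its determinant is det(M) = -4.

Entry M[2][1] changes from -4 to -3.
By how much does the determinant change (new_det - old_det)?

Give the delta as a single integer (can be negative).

Cofactor C_21 = 2
Entry delta = -3 - -4 = 1
Det delta = entry_delta * cofactor = 1 * 2 = 2

Answer: 2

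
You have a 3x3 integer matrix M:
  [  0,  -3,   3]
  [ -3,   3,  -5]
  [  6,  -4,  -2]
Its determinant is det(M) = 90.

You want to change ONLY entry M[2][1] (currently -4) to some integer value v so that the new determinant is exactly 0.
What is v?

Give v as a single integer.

det is linear in entry M[2][1]: det = old_det + (v - -4) * C_21
Cofactor C_21 = -9
Want det = 0: 90 + (v - -4) * -9 = 0
  (v - -4) = -90 / -9 = 10
  v = -4 + (10) = 6

Answer: 6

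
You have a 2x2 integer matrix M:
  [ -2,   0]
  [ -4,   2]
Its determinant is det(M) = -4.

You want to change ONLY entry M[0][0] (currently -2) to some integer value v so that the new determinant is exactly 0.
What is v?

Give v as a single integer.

det is linear in entry M[0][0]: det = old_det + (v - -2) * C_00
Cofactor C_00 = 2
Want det = 0: -4 + (v - -2) * 2 = 0
  (v - -2) = 4 / 2 = 2
  v = -2 + (2) = 0

Answer: 0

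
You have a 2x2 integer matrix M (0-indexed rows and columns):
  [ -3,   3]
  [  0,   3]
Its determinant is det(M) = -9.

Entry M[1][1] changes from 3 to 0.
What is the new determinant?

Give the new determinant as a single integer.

Answer: 0

Derivation:
det is linear in row 1: changing M[1][1] by delta changes det by delta * cofactor(1,1).
Cofactor C_11 = (-1)^(1+1) * minor(1,1) = -3
Entry delta = 0 - 3 = -3
Det delta = -3 * -3 = 9
New det = -9 + 9 = 0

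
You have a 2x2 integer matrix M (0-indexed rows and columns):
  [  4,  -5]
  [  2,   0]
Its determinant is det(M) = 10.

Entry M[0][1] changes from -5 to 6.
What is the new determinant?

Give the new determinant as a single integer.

det is linear in row 0: changing M[0][1] by delta changes det by delta * cofactor(0,1).
Cofactor C_01 = (-1)^(0+1) * minor(0,1) = -2
Entry delta = 6 - -5 = 11
Det delta = 11 * -2 = -22
New det = 10 + -22 = -12

Answer: -12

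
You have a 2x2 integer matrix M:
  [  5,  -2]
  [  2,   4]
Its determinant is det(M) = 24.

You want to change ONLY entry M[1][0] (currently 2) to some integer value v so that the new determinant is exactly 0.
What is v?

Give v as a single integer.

Answer: -10

Derivation:
det is linear in entry M[1][0]: det = old_det + (v - 2) * C_10
Cofactor C_10 = 2
Want det = 0: 24 + (v - 2) * 2 = 0
  (v - 2) = -24 / 2 = -12
  v = 2 + (-12) = -10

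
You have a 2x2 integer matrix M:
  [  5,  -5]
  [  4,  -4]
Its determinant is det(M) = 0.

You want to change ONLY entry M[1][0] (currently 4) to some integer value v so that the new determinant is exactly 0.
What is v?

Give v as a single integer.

Answer: 4

Derivation:
det is linear in entry M[1][0]: det = old_det + (v - 4) * C_10
Cofactor C_10 = 5
Want det = 0: 0 + (v - 4) * 5 = 0
  (v - 4) = 0 / 5 = 0
  v = 4 + (0) = 4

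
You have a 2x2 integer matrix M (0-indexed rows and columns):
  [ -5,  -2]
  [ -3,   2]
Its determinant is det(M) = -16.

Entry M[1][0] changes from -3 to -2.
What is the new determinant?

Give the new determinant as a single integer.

Answer: -14

Derivation:
det is linear in row 1: changing M[1][0] by delta changes det by delta * cofactor(1,0).
Cofactor C_10 = (-1)^(1+0) * minor(1,0) = 2
Entry delta = -2 - -3 = 1
Det delta = 1 * 2 = 2
New det = -16 + 2 = -14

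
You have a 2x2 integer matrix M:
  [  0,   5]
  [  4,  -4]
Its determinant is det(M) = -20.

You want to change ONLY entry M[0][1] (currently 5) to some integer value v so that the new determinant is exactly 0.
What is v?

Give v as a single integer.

Answer: 0

Derivation:
det is linear in entry M[0][1]: det = old_det + (v - 5) * C_01
Cofactor C_01 = -4
Want det = 0: -20 + (v - 5) * -4 = 0
  (v - 5) = 20 / -4 = -5
  v = 5 + (-5) = 0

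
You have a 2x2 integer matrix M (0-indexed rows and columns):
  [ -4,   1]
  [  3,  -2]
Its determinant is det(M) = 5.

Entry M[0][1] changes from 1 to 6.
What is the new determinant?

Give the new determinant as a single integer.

Answer: -10

Derivation:
det is linear in row 0: changing M[0][1] by delta changes det by delta * cofactor(0,1).
Cofactor C_01 = (-1)^(0+1) * minor(0,1) = -3
Entry delta = 6 - 1 = 5
Det delta = 5 * -3 = -15
New det = 5 + -15 = -10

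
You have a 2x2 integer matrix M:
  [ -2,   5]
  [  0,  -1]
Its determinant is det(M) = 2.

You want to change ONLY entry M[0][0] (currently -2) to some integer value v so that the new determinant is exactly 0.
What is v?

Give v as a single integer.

Answer: 0

Derivation:
det is linear in entry M[0][0]: det = old_det + (v - -2) * C_00
Cofactor C_00 = -1
Want det = 0: 2 + (v - -2) * -1 = 0
  (v - -2) = -2 / -1 = 2
  v = -2 + (2) = 0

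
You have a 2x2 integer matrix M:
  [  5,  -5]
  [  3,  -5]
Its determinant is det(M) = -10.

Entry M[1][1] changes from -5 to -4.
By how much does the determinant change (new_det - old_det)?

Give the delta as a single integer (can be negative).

Answer: 5

Derivation:
Cofactor C_11 = 5
Entry delta = -4 - -5 = 1
Det delta = entry_delta * cofactor = 1 * 5 = 5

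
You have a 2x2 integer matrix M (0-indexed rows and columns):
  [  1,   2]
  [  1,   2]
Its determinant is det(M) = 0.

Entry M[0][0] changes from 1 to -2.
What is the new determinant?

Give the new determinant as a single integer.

Answer: -6

Derivation:
det is linear in row 0: changing M[0][0] by delta changes det by delta * cofactor(0,0).
Cofactor C_00 = (-1)^(0+0) * minor(0,0) = 2
Entry delta = -2 - 1 = -3
Det delta = -3 * 2 = -6
New det = 0 + -6 = -6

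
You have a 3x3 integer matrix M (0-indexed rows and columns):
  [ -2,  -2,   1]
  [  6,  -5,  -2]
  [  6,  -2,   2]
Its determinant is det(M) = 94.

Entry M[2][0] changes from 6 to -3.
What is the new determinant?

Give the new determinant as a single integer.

Answer: 13

Derivation:
det is linear in row 2: changing M[2][0] by delta changes det by delta * cofactor(2,0).
Cofactor C_20 = (-1)^(2+0) * minor(2,0) = 9
Entry delta = -3 - 6 = -9
Det delta = -9 * 9 = -81
New det = 94 + -81 = 13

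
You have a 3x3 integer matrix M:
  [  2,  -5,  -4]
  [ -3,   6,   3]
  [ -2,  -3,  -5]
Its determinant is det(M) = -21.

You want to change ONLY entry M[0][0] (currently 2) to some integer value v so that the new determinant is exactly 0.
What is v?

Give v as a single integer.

det is linear in entry M[0][0]: det = old_det + (v - 2) * C_00
Cofactor C_00 = -21
Want det = 0: -21 + (v - 2) * -21 = 0
  (v - 2) = 21 / -21 = -1
  v = 2 + (-1) = 1

Answer: 1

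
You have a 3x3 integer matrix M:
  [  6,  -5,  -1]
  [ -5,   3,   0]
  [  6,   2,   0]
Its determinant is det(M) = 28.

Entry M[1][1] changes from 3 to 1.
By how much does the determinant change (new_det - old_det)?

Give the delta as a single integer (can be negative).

Cofactor C_11 = 6
Entry delta = 1 - 3 = -2
Det delta = entry_delta * cofactor = -2 * 6 = -12

Answer: -12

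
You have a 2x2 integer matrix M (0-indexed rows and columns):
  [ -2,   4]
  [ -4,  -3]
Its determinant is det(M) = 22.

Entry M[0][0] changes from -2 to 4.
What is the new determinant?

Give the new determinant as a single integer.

det is linear in row 0: changing M[0][0] by delta changes det by delta * cofactor(0,0).
Cofactor C_00 = (-1)^(0+0) * minor(0,0) = -3
Entry delta = 4 - -2 = 6
Det delta = 6 * -3 = -18
New det = 22 + -18 = 4

Answer: 4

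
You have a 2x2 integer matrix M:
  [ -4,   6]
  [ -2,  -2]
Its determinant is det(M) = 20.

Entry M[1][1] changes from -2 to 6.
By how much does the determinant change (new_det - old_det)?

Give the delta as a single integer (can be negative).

Cofactor C_11 = -4
Entry delta = 6 - -2 = 8
Det delta = entry_delta * cofactor = 8 * -4 = -32

Answer: -32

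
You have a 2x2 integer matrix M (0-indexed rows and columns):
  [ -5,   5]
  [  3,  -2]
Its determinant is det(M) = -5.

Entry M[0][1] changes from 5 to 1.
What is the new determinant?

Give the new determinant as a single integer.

det is linear in row 0: changing M[0][1] by delta changes det by delta * cofactor(0,1).
Cofactor C_01 = (-1)^(0+1) * minor(0,1) = -3
Entry delta = 1 - 5 = -4
Det delta = -4 * -3 = 12
New det = -5 + 12 = 7

Answer: 7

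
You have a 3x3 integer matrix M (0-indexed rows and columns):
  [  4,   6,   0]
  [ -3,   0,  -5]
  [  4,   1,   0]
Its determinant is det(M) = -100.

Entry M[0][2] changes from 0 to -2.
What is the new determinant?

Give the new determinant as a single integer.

det is linear in row 0: changing M[0][2] by delta changes det by delta * cofactor(0,2).
Cofactor C_02 = (-1)^(0+2) * minor(0,2) = -3
Entry delta = -2 - 0 = -2
Det delta = -2 * -3 = 6
New det = -100 + 6 = -94

Answer: -94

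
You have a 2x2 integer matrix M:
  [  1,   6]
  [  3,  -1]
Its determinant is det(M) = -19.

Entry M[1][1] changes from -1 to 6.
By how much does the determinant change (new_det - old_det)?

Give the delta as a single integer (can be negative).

Answer: 7

Derivation:
Cofactor C_11 = 1
Entry delta = 6 - -1 = 7
Det delta = entry_delta * cofactor = 7 * 1 = 7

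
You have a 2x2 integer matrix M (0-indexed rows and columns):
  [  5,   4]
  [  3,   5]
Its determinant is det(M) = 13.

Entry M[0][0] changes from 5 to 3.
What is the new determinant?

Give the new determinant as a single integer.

Answer: 3

Derivation:
det is linear in row 0: changing M[0][0] by delta changes det by delta * cofactor(0,0).
Cofactor C_00 = (-1)^(0+0) * minor(0,0) = 5
Entry delta = 3 - 5 = -2
Det delta = -2 * 5 = -10
New det = 13 + -10 = 3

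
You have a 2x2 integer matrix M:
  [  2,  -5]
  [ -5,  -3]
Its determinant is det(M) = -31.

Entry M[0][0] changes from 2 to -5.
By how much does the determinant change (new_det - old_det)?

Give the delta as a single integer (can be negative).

Cofactor C_00 = -3
Entry delta = -5 - 2 = -7
Det delta = entry_delta * cofactor = -7 * -3 = 21

Answer: 21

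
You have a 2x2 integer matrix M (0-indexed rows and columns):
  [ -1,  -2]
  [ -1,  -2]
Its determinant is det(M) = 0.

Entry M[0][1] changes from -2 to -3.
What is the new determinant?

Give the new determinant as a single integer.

Answer: -1

Derivation:
det is linear in row 0: changing M[0][1] by delta changes det by delta * cofactor(0,1).
Cofactor C_01 = (-1)^(0+1) * minor(0,1) = 1
Entry delta = -3 - -2 = -1
Det delta = -1 * 1 = -1
New det = 0 + -1 = -1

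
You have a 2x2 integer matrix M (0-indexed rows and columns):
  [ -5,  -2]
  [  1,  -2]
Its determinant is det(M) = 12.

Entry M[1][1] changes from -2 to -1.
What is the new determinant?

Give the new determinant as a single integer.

Answer: 7

Derivation:
det is linear in row 1: changing M[1][1] by delta changes det by delta * cofactor(1,1).
Cofactor C_11 = (-1)^(1+1) * minor(1,1) = -5
Entry delta = -1 - -2 = 1
Det delta = 1 * -5 = -5
New det = 12 + -5 = 7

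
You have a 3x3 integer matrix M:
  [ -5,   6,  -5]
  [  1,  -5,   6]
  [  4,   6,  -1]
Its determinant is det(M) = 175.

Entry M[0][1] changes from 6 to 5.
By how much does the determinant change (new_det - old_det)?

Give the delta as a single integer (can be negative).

Answer: -25

Derivation:
Cofactor C_01 = 25
Entry delta = 5 - 6 = -1
Det delta = entry_delta * cofactor = -1 * 25 = -25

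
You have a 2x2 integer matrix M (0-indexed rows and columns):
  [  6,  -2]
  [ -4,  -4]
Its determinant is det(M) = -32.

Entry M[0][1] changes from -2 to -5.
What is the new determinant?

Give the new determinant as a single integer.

det is linear in row 0: changing M[0][1] by delta changes det by delta * cofactor(0,1).
Cofactor C_01 = (-1)^(0+1) * minor(0,1) = 4
Entry delta = -5 - -2 = -3
Det delta = -3 * 4 = -12
New det = -32 + -12 = -44

Answer: -44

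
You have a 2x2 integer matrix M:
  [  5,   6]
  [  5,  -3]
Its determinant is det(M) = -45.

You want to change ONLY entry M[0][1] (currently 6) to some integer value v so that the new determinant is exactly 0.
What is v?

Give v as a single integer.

det is linear in entry M[0][1]: det = old_det + (v - 6) * C_01
Cofactor C_01 = -5
Want det = 0: -45 + (v - 6) * -5 = 0
  (v - 6) = 45 / -5 = -9
  v = 6 + (-9) = -3

Answer: -3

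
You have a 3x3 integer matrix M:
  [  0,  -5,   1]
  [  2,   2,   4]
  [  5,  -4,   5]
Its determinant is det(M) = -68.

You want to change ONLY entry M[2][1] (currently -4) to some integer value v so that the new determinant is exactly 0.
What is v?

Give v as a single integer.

Answer: 30

Derivation:
det is linear in entry M[2][1]: det = old_det + (v - -4) * C_21
Cofactor C_21 = 2
Want det = 0: -68 + (v - -4) * 2 = 0
  (v - -4) = 68 / 2 = 34
  v = -4 + (34) = 30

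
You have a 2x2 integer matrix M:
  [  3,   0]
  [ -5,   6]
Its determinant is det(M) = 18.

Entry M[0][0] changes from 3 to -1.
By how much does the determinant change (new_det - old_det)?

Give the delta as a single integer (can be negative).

Answer: -24

Derivation:
Cofactor C_00 = 6
Entry delta = -1 - 3 = -4
Det delta = entry_delta * cofactor = -4 * 6 = -24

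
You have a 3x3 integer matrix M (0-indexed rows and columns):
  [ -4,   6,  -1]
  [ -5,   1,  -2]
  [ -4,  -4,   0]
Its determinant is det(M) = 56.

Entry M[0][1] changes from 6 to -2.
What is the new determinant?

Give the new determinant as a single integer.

Answer: -8

Derivation:
det is linear in row 0: changing M[0][1] by delta changes det by delta * cofactor(0,1).
Cofactor C_01 = (-1)^(0+1) * minor(0,1) = 8
Entry delta = -2 - 6 = -8
Det delta = -8 * 8 = -64
New det = 56 + -64 = -8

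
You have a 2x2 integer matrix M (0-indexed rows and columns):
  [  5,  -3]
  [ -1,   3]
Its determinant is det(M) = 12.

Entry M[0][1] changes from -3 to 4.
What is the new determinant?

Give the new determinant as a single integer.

Answer: 19

Derivation:
det is linear in row 0: changing M[0][1] by delta changes det by delta * cofactor(0,1).
Cofactor C_01 = (-1)^(0+1) * minor(0,1) = 1
Entry delta = 4 - -3 = 7
Det delta = 7 * 1 = 7
New det = 12 + 7 = 19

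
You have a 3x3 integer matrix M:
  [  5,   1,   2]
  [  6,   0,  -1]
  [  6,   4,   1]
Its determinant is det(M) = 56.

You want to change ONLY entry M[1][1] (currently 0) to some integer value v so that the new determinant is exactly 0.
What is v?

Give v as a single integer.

Answer: 8

Derivation:
det is linear in entry M[1][1]: det = old_det + (v - 0) * C_11
Cofactor C_11 = -7
Want det = 0: 56 + (v - 0) * -7 = 0
  (v - 0) = -56 / -7 = 8
  v = 0 + (8) = 8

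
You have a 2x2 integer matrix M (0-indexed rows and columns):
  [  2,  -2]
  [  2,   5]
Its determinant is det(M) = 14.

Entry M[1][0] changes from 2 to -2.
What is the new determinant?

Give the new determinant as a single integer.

Answer: 6

Derivation:
det is linear in row 1: changing M[1][0] by delta changes det by delta * cofactor(1,0).
Cofactor C_10 = (-1)^(1+0) * minor(1,0) = 2
Entry delta = -2 - 2 = -4
Det delta = -4 * 2 = -8
New det = 14 + -8 = 6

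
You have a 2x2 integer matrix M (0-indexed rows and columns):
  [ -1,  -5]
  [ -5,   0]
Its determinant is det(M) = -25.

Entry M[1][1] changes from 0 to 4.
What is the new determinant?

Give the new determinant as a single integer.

det is linear in row 1: changing M[1][1] by delta changes det by delta * cofactor(1,1).
Cofactor C_11 = (-1)^(1+1) * minor(1,1) = -1
Entry delta = 4 - 0 = 4
Det delta = 4 * -1 = -4
New det = -25 + -4 = -29

Answer: -29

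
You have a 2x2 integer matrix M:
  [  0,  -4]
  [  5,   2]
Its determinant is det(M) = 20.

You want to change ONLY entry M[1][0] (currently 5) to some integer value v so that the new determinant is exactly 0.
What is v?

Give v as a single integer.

det is linear in entry M[1][0]: det = old_det + (v - 5) * C_10
Cofactor C_10 = 4
Want det = 0: 20 + (v - 5) * 4 = 0
  (v - 5) = -20 / 4 = -5
  v = 5 + (-5) = 0

Answer: 0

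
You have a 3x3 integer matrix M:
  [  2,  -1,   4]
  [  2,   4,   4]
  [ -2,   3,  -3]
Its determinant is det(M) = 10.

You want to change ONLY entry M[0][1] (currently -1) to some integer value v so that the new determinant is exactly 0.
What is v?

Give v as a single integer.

det is linear in entry M[0][1]: det = old_det + (v - -1) * C_01
Cofactor C_01 = -2
Want det = 0: 10 + (v - -1) * -2 = 0
  (v - -1) = -10 / -2 = 5
  v = -1 + (5) = 4

Answer: 4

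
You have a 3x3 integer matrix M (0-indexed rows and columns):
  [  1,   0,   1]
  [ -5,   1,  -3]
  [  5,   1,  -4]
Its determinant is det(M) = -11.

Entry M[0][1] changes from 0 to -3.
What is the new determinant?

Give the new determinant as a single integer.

Answer: 94

Derivation:
det is linear in row 0: changing M[0][1] by delta changes det by delta * cofactor(0,1).
Cofactor C_01 = (-1)^(0+1) * minor(0,1) = -35
Entry delta = -3 - 0 = -3
Det delta = -3 * -35 = 105
New det = -11 + 105 = 94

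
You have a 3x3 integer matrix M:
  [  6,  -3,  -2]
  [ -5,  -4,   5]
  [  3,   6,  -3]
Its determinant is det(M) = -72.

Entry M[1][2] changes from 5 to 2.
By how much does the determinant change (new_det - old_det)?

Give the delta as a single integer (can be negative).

Cofactor C_12 = -45
Entry delta = 2 - 5 = -3
Det delta = entry_delta * cofactor = -3 * -45 = 135

Answer: 135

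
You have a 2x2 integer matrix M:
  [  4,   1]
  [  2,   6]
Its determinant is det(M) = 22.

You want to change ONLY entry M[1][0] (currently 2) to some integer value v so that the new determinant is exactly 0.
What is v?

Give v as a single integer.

det is linear in entry M[1][0]: det = old_det + (v - 2) * C_10
Cofactor C_10 = -1
Want det = 0: 22 + (v - 2) * -1 = 0
  (v - 2) = -22 / -1 = 22
  v = 2 + (22) = 24

Answer: 24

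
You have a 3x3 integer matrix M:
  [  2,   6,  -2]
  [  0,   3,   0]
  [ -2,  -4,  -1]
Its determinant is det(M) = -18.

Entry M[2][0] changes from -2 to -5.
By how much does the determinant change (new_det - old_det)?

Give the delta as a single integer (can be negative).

Answer: -18

Derivation:
Cofactor C_20 = 6
Entry delta = -5 - -2 = -3
Det delta = entry_delta * cofactor = -3 * 6 = -18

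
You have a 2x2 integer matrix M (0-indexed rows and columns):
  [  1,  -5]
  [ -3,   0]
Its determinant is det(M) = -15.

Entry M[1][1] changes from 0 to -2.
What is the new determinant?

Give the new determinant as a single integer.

Answer: -17

Derivation:
det is linear in row 1: changing M[1][1] by delta changes det by delta * cofactor(1,1).
Cofactor C_11 = (-1)^(1+1) * minor(1,1) = 1
Entry delta = -2 - 0 = -2
Det delta = -2 * 1 = -2
New det = -15 + -2 = -17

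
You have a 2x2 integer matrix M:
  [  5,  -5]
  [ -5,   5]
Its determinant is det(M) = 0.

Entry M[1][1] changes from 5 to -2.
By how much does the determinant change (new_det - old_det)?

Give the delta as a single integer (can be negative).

Cofactor C_11 = 5
Entry delta = -2 - 5 = -7
Det delta = entry_delta * cofactor = -7 * 5 = -35

Answer: -35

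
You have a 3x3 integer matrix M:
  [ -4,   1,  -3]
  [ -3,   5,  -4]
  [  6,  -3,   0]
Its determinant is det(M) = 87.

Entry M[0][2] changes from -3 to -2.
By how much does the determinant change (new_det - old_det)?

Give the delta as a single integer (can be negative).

Answer: -21

Derivation:
Cofactor C_02 = -21
Entry delta = -2 - -3 = 1
Det delta = entry_delta * cofactor = 1 * -21 = -21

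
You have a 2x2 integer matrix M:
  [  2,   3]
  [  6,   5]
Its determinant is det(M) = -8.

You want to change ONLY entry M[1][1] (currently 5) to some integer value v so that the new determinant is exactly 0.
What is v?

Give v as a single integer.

Answer: 9

Derivation:
det is linear in entry M[1][1]: det = old_det + (v - 5) * C_11
Cofactor C_11 = 2
Want det = 0: -8 + (v - 5) * 2 = 0
  (v - 5) = 8 / 2 = 4
  v = 5 + (4) = 9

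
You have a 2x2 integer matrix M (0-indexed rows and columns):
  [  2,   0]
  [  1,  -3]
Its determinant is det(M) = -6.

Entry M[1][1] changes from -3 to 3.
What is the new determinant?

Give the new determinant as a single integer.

det is linear in row 1: changing M[1][1] by delta changes det by delta * cofactor(1,1).
Cofactor C_11 = (-1)^(1+1) * minor(1,1) = 2
Entry delta = 3 - -3 = 6
Det delta = 6 * 2 = 12
New det = -6 + 12 = 6

Answer: 6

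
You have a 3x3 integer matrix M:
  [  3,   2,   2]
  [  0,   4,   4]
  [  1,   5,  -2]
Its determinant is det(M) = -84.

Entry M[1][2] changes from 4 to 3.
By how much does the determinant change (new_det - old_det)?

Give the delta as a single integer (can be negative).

Cofactor C_12 = -13
Entry delta = 3 - 4 = -1
Det delta = entry_delta * cofactor = -1 * -13 = 13

Answer: 13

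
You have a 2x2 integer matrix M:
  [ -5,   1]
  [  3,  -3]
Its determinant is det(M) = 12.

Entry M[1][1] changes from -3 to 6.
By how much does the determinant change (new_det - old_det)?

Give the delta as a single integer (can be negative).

Answer: -45

Derivation:
Cofactor C_11 = -5
Entry delta = 6 - -3 = 9
Det delta = entry_delta * cofactor = 9 * -5 = -45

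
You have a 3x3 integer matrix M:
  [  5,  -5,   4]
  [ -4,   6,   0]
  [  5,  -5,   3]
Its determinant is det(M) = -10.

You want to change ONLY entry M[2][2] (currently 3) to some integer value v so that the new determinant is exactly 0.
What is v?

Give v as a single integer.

det is linear in entry M[2][2]: det = old_det + (v - 3) * C_22
Cofactor C_22 = 10
Want det = 0: -10 + (v - 3) * 10 = 0
  (v - 3) = 10 / 10 = 1
  v = 3 + (1) = 4

Answer: 4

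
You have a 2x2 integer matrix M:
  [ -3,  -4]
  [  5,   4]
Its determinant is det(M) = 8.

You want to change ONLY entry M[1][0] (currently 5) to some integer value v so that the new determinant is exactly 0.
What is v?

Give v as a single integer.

det is linear in entry M[1][0]: det = old_det + (v - 5) * C_10
Cofactor C_10 = 4
Want det = 0: 8 + (v - 5) * 4 = 0
  (v - 5) = -8 / 4 = -2
  v = 5 + (-2) = 3

Answer: 3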